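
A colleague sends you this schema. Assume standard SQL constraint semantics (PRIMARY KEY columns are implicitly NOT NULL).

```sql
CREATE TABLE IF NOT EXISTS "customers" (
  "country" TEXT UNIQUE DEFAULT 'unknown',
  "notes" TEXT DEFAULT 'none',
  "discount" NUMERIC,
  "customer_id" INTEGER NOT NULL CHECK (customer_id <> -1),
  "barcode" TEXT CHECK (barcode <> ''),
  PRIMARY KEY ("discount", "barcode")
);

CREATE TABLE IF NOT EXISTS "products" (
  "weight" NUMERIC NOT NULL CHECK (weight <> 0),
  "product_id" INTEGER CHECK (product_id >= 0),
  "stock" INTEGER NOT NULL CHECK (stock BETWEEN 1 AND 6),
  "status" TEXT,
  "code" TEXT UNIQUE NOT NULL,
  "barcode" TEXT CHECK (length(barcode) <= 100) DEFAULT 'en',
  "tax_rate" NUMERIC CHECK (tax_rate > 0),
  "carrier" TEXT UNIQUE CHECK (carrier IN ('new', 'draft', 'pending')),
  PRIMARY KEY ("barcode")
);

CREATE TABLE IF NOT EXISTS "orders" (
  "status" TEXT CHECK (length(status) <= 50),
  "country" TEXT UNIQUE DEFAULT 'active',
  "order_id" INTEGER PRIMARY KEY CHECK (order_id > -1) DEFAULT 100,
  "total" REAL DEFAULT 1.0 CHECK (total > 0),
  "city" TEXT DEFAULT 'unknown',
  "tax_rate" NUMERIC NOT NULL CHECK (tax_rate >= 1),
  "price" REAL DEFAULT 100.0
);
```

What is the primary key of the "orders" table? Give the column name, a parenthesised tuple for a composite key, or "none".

order_id

order_id is declared PRIMARY KEY inline on the column.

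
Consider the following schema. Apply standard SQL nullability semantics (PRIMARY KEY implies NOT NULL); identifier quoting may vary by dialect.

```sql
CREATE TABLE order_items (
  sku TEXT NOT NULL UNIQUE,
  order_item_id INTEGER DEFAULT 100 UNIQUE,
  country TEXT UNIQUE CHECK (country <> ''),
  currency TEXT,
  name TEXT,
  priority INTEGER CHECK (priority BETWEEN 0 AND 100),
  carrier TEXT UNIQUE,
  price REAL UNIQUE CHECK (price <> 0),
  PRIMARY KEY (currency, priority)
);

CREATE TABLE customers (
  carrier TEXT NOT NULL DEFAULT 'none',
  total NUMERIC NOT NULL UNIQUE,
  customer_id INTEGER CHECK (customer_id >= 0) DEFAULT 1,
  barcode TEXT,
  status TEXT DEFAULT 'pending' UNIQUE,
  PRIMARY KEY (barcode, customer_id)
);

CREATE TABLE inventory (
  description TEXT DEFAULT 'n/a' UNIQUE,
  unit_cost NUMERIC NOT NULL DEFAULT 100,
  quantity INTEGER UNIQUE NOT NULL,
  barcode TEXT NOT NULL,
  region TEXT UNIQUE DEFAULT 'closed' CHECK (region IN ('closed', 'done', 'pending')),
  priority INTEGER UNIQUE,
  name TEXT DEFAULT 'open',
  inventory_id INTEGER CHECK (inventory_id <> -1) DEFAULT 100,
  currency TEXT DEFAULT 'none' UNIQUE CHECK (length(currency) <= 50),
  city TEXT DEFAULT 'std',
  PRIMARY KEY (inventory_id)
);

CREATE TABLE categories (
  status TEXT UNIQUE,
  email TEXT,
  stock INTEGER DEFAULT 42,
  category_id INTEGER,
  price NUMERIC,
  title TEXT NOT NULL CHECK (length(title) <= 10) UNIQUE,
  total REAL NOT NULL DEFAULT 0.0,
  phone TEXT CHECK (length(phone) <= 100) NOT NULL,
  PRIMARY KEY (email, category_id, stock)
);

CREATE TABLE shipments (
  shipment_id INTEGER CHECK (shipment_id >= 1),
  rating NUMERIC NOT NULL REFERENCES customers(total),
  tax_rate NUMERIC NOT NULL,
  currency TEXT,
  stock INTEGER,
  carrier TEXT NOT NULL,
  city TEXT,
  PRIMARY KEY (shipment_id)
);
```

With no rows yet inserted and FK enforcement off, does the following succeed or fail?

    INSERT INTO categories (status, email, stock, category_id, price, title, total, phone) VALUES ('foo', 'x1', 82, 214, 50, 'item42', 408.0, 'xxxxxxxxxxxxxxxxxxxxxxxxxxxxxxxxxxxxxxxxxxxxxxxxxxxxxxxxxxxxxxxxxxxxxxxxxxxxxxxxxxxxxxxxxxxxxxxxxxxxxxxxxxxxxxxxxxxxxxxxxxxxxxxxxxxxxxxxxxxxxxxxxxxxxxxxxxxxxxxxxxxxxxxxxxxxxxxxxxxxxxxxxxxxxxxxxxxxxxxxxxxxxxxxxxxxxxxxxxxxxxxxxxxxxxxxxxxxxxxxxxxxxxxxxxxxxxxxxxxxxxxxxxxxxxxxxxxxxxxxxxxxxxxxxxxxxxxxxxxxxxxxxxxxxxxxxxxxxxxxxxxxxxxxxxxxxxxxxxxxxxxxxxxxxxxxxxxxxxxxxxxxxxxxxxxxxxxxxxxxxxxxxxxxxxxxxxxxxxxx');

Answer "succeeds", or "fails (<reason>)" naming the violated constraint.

fails (CHECK on phone)

The value 'xxxxxxxxxxxxxxxxxxxxxxxxxxxxxxxxxxxxxxxxxxxxxxxxxxxxxxxxxxxxxxxxxxxxxxxxxxxxxxxxxxxxxxxxxxxxxxxxxxxxxxxxxxxxxxxxxxxxxxxxxxxxxxxxxxxxxxxxxxxxxxxxxxxxxxxxxxxxxxxxxxxxxxxxxxxxxxxxxxxxxxxxxxxxxxxxxxxxxxxxxxxxxxxxxxxxxxxxxxxxxxxxxxxxxxxxxxxxxxxxxxxxxxxxxxxxxxxxxxxxxxxxxxxxxxxxxxxxxxxxxxxxxxxxxxxxxxxxxxxxxxxxxxxxxxxxxxxxxxxxxxxxxxxxxxxxxxxxxxxxxxxxxxxxxxxxxxxxxxxxxxxxxxxxxxxxxxxxxxxxxxxxxxxxxxxxxxxxxxxx' for phone violates CHECK (length(phone) <= 100).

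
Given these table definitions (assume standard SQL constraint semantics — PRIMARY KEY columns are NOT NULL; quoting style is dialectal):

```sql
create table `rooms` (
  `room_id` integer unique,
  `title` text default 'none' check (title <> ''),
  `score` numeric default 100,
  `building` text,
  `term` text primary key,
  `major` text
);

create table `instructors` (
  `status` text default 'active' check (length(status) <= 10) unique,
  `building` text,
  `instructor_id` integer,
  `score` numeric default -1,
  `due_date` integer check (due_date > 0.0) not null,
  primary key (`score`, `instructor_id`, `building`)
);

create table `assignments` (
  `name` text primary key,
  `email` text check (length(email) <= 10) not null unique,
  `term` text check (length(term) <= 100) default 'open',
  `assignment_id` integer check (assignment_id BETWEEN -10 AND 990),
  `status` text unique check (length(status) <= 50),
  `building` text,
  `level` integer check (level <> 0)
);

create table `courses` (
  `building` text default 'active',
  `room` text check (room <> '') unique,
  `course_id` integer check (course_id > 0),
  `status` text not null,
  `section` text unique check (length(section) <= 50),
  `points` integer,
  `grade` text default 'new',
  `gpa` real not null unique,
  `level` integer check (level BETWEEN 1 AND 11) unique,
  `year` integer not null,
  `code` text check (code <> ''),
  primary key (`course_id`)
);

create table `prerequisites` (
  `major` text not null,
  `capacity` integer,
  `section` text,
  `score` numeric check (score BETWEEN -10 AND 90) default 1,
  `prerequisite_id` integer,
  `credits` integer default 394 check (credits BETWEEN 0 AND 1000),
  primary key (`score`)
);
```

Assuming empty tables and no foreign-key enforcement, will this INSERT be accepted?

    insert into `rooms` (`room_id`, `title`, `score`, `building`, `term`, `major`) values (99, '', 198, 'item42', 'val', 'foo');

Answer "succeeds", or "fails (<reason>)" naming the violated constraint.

fails (CHECK on title)

The value '' for title violates CHECK (title <> '').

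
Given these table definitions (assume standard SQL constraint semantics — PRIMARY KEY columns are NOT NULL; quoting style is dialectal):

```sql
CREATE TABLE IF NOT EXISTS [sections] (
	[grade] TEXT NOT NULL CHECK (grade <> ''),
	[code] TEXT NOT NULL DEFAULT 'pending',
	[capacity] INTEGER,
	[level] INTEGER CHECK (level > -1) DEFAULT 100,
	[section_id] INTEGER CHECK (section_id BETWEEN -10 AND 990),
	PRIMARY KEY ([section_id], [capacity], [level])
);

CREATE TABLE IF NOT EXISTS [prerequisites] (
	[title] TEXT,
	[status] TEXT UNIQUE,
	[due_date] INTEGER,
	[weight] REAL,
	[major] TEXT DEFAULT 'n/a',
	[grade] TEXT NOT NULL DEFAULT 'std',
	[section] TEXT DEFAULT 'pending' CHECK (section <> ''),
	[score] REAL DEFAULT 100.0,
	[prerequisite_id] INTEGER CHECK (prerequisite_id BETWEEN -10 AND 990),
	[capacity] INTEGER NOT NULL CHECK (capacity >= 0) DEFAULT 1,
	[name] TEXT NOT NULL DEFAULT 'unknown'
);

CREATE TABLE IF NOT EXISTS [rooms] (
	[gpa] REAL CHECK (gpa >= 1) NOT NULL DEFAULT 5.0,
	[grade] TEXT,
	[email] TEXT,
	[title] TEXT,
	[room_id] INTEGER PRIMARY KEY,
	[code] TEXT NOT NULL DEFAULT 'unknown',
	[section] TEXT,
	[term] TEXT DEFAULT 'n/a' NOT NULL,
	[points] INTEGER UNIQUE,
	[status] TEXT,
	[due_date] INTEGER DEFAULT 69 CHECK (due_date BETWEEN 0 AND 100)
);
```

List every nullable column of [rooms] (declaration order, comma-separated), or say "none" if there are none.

grade, email, title, section, points, status, due_date

- gpa: declared NOT NULL → not nullable.
- grade: no NOT NULL constraint applies → nullable.
- email: no NOT NULL constraint applies → nullable.
- title: no NOT NULL constraint applies → nullable.
- room_id: part of the PRIMARY KEY, which implies NOT NULL → not nullable.
- code: declared NOT NULL → not nullable.
- section: no NOT NULL constraint applies → nullable.
- term: declared NOT NULL → not nullable.
- points: UNIQUE does not imply NOT NULL → nullable.
- status: no NOT NULL constraint applies → nullable.
- due_date: CHECK does not forbid NULL (a CHECK constraint passes when its expression is NULL) → nullable.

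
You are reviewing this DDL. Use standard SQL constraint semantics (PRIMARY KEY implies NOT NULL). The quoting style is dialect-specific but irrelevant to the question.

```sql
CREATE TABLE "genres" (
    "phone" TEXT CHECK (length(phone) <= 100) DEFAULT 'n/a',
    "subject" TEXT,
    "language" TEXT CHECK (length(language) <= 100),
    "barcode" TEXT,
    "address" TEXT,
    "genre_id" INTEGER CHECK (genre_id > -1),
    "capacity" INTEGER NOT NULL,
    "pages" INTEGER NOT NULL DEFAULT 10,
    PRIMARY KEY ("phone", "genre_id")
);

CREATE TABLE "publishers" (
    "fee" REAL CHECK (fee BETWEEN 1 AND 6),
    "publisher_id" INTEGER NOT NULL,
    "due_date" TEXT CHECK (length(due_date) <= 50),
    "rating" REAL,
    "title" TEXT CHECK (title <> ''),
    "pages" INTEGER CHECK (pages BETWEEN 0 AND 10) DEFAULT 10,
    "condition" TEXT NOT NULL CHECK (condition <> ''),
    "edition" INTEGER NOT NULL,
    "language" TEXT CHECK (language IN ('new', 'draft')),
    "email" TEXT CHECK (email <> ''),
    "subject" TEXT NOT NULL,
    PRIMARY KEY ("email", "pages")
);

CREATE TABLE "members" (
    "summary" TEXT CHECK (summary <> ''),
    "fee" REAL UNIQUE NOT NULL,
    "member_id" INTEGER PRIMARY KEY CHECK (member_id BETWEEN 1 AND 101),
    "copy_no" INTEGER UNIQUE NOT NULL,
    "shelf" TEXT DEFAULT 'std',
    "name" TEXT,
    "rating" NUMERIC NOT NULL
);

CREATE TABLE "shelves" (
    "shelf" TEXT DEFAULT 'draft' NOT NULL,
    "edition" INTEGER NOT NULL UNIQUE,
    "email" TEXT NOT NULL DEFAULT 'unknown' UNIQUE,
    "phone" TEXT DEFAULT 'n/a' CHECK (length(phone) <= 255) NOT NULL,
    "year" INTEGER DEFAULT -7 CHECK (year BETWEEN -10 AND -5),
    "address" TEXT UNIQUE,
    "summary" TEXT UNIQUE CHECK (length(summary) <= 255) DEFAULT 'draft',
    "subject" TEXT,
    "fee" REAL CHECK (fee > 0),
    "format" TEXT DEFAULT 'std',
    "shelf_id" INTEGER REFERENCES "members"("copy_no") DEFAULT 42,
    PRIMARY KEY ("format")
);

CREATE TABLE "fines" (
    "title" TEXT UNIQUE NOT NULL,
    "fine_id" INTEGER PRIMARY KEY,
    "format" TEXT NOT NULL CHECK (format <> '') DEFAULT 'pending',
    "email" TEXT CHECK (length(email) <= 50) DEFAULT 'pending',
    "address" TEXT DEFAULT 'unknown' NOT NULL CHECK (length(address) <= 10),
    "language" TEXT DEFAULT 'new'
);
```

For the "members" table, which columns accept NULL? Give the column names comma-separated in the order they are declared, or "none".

- summary: CHECK does not forbid NULL (a CHECK constraint passes when its expression is NULL) → nullable.
- fee: declared NOT NULL → not nullable.
- member_id: part of the PRIMARY KEY, which implies NOT NULL → not nullable.
- copy_no: declared NOT NULL → not nullable.
- shelf: DEFAULT only fills an omitted column; an explicit NULL is still allowed → nullable.
- name: no NOT NULL constraint applies → nullable.
- rating: declared NOT NULL → not nullable.

summary, shelf, name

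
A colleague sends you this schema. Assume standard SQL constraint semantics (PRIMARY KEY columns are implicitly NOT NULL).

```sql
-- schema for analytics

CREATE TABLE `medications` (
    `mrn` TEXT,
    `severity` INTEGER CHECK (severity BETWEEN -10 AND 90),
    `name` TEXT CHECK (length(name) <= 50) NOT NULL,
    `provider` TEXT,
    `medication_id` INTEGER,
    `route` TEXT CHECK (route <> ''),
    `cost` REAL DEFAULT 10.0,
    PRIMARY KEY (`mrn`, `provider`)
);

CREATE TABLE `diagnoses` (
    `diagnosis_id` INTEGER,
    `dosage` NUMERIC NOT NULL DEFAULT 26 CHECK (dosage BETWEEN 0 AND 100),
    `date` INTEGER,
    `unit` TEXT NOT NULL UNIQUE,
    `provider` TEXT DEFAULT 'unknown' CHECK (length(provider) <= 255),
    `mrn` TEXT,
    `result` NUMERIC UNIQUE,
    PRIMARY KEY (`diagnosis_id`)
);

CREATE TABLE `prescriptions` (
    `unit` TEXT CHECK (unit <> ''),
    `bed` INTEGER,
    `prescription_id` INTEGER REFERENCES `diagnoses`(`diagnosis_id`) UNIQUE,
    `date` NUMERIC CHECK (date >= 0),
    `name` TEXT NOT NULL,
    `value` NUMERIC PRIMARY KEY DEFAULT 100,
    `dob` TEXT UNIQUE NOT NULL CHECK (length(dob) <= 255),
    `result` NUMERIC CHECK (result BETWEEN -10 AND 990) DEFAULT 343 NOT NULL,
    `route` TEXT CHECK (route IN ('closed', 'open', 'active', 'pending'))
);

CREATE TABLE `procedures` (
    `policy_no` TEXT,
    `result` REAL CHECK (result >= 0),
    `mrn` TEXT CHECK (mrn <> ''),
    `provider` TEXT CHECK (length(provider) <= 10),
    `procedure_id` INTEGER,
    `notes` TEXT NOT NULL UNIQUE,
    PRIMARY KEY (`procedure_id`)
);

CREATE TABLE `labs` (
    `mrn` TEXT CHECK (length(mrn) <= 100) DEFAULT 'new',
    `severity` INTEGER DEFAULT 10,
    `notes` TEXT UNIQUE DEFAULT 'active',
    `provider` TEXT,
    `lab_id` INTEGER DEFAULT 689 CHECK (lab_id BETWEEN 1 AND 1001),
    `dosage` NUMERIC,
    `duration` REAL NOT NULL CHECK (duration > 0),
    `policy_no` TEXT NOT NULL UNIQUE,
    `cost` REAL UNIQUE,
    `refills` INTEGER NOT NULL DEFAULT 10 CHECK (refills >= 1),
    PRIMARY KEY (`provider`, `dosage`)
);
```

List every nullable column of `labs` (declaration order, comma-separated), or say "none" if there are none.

- mrn: CHECK does not forbid NULL (a CHECK constraint passes when its expression is NULL) → nullable.
- severity: DEFAULT only fills an omitted column; an explicit NULL is still allowed → nullable.
- notes: UNIQUE does not imply NOT NULL → nullable.
- provider: part of the PRIMARY KEY, which implies NOT NULL → not nullable.
- lab_id: CHECK does not forbid NULL (a CHECK constraint passes when its expression is NULL) → nullable.
- dosage: part of the PRIMARY KEY, which implies NOT NULL → not nullable.
- duration: declared NOT NULL → not nullable.
- policy_no: declared NOT NULL → not nullable.
- cost: UNIQUE does not imply NOT NULL → nullable.
- refills: declared NOT NULL → not nullable.

mrn, severity, notes, lab_id, cost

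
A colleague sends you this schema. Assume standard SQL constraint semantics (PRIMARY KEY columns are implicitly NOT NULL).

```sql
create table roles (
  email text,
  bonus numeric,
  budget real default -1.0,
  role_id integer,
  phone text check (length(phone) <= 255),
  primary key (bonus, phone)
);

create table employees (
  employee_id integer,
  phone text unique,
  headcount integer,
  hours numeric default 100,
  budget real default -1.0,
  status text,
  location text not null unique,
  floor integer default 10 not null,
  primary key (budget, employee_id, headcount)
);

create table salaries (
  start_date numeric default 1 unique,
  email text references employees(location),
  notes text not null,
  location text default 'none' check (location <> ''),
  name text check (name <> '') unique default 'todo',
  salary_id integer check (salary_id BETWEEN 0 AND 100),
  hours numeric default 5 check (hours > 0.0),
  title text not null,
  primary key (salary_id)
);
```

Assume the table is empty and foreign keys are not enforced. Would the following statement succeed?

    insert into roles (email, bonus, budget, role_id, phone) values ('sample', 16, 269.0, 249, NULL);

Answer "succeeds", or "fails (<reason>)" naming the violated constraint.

fails (NOT NULL on phone)

phone is explicitly set to NULL, but phone is part of the PRIMARY KEY (implied NOT NULL).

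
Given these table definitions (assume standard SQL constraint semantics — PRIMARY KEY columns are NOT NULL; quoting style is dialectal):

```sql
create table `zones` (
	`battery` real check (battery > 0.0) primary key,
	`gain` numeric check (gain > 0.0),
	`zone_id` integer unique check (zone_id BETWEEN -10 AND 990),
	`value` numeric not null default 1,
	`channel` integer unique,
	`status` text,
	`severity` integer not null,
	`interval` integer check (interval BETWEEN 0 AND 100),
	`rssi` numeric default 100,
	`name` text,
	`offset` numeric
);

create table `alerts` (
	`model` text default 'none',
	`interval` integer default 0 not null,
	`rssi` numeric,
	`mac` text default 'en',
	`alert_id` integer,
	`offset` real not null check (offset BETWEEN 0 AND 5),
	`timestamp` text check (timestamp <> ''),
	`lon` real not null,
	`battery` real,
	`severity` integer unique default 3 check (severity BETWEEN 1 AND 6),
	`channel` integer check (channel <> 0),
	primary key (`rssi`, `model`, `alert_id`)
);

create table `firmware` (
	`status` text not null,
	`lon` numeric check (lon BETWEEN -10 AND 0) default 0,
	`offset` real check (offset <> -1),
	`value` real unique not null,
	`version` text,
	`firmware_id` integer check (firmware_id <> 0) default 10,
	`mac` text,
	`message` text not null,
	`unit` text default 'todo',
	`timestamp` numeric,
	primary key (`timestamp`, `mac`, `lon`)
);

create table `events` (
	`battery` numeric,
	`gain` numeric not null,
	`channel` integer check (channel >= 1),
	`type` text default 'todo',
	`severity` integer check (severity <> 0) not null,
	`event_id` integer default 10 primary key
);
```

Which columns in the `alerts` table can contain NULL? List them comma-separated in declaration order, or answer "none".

- model: part of the PRIMARY KEY, which implies NOT NULL → not nullable.
- interval: declared NOT NULL → not nullable.
- rssi: part of the PRIMARY KEY, which implies NOT NULL → not nullable.
- mac: DEFAULT only fills an omitted column; an explicit NULL is still allowed → nullable.
- alert_id: part of the PRIMARY KEY, which implies NOT NULL → not nullable.
- offset: declared NOT NULL → not nullable.
- timestamp: CHECK does not forbid NULL (a CHECK constraint passes when its expression is NULL) → nullable.
- lon: declared NOT NULL → not nullable.
- battery: no NOT NULL constraint applies → nullable.
- severity: CHECK does not forbid NULL (a CHECK constraint passes when its expression is NULL) → nullable.
- channel: CHECK does not forbid NULL (a CHECK constraint passes when its expression is NULL) → nullable.

mac, timestamp, battery, severity, channel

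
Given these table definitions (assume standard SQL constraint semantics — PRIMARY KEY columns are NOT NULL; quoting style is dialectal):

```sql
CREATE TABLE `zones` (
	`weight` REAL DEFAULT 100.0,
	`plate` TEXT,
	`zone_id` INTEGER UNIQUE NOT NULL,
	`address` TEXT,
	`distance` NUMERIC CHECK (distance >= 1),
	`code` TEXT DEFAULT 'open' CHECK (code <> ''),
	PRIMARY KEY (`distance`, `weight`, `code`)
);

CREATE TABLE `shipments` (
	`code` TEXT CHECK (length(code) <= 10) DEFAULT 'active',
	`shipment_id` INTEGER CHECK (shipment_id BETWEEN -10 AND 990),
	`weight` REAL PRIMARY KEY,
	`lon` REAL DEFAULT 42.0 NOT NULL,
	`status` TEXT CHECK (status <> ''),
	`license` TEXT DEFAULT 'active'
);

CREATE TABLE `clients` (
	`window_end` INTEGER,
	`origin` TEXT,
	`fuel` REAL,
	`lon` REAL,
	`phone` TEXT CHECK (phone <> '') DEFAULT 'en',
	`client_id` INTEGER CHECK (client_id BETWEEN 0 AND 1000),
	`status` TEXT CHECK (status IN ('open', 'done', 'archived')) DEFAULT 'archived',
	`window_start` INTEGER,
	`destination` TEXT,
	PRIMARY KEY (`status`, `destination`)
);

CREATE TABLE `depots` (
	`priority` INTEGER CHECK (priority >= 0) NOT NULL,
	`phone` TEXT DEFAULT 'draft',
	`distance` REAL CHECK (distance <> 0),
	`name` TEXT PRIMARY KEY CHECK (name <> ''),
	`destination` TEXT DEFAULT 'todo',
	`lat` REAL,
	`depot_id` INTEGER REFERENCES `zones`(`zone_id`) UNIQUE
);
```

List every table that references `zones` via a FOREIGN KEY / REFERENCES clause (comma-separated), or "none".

depots

- depots.depot_id references zones(zone_id).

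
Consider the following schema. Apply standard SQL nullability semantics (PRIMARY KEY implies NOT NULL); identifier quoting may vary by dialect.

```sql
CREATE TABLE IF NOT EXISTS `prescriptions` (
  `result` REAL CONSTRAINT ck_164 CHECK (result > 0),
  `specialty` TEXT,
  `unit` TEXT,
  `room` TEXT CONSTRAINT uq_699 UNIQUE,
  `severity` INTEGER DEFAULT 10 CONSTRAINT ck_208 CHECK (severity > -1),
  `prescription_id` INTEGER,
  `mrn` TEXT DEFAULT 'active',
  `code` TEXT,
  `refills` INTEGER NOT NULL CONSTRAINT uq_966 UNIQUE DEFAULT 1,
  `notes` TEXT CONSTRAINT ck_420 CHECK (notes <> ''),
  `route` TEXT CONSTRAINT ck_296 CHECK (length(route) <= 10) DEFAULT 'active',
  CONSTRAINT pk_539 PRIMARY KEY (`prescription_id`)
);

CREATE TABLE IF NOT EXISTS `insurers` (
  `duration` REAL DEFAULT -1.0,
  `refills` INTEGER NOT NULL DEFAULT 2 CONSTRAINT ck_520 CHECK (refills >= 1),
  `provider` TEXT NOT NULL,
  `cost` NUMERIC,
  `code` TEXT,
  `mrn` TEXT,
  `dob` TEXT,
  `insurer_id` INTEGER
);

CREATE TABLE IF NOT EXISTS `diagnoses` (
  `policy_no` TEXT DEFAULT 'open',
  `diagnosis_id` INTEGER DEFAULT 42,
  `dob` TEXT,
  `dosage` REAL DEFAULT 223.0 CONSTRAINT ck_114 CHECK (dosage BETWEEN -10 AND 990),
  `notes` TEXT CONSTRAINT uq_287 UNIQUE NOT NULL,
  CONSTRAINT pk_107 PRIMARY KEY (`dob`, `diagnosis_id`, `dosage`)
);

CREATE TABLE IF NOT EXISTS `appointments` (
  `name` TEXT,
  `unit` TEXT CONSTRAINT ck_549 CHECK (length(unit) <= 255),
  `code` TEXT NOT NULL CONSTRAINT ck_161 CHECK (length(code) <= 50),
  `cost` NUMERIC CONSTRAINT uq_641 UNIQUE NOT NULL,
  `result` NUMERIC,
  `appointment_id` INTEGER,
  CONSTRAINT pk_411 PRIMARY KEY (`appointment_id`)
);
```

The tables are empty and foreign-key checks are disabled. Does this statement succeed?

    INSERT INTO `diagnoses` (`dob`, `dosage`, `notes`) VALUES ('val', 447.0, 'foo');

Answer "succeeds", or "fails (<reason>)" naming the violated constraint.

NOT NULL columns: diagnosis_id defaults to 42; dob is supplied; dosage is supplied; notes is supplied.
CHECK constraints: 447.0 satisfies (dosage BETWEEN -10 AND 990).
No constraint is violated.

succeeds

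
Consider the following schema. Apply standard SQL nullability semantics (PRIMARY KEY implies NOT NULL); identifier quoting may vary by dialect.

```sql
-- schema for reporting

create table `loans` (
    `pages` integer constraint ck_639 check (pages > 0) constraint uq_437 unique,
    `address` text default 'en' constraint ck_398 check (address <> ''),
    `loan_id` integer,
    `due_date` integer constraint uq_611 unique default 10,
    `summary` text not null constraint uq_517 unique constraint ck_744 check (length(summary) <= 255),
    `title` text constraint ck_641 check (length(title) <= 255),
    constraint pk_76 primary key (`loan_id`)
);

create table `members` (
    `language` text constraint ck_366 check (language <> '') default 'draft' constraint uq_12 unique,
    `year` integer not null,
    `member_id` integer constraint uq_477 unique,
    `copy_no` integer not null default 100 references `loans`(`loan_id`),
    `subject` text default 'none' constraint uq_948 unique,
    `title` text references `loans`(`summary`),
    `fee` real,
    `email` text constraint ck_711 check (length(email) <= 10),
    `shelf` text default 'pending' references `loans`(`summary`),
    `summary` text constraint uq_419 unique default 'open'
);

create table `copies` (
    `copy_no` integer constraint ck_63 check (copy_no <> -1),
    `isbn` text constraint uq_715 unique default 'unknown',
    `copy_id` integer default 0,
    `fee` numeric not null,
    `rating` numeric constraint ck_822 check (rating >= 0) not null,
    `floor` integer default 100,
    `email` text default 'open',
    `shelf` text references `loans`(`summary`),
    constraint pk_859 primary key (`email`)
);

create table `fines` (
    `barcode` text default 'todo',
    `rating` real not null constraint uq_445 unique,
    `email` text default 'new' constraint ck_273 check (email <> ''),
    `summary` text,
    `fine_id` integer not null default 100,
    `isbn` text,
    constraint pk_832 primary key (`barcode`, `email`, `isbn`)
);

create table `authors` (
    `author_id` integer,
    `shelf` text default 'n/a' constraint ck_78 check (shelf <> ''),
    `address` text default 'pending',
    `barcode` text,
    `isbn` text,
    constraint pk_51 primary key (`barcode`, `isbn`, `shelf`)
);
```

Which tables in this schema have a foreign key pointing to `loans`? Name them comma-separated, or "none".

- members.copy_no references loans(loan_id).
- members.title references loans(summary).
- members.shelf references loans(summary).
- copies.shelf references loans(summary).

members, copies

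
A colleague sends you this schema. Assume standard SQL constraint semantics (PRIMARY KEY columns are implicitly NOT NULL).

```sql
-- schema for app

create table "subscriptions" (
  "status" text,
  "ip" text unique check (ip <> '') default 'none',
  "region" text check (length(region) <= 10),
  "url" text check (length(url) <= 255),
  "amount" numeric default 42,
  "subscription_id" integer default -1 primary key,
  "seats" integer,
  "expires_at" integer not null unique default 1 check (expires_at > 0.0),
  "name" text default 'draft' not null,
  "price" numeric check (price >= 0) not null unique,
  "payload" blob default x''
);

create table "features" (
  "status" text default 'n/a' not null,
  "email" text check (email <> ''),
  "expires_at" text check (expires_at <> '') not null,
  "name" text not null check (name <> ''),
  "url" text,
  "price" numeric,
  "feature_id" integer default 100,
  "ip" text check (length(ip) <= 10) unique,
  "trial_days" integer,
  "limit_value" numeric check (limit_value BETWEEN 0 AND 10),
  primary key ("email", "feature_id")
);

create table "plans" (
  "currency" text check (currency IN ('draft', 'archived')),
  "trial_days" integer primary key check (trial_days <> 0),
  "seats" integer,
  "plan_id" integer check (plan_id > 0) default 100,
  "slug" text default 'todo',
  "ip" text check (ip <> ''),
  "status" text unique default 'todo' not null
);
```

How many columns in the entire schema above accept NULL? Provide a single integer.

17

subscriptions: 7 nullable (status, ip, region, url, amount, seats, payload — PK (subscription_id) and explicit NOT NULL columns excluded).
features: 5 nullable (url, price, ip, trial_days, limit_value — PK (email, feature_id) and explicit NOT NULL columns excluded).
plans: 5 nullable (currency, seats, plan_id, slug, ip — PK (trial_days) and explicit NOT NULL columns excluded).
Total: 7 + 5 + 5 = 17.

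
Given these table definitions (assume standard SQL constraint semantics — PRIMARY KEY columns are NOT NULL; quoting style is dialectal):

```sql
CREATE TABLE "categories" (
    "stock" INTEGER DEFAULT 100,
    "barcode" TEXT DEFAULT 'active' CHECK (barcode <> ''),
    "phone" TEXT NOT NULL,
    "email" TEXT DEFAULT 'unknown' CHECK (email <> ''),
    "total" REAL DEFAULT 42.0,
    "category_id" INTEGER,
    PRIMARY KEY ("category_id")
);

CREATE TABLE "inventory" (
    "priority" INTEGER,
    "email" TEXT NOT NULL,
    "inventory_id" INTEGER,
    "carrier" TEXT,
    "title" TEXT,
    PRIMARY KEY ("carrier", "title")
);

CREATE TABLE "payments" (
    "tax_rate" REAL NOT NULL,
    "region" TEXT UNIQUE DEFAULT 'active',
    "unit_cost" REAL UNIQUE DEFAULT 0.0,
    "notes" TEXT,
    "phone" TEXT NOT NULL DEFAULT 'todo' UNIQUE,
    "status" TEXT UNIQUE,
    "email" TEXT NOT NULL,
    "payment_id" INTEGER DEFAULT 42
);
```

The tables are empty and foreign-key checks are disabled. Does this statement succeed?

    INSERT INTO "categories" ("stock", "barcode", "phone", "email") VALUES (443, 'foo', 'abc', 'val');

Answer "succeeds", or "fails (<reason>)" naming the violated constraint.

fails (NOT NULL on category_id)

category_id is omitted from the column list and has no DEFAULT, so it would receive NULL.
But category_id is part of the PRIMARY KEY (implied NOT NULL).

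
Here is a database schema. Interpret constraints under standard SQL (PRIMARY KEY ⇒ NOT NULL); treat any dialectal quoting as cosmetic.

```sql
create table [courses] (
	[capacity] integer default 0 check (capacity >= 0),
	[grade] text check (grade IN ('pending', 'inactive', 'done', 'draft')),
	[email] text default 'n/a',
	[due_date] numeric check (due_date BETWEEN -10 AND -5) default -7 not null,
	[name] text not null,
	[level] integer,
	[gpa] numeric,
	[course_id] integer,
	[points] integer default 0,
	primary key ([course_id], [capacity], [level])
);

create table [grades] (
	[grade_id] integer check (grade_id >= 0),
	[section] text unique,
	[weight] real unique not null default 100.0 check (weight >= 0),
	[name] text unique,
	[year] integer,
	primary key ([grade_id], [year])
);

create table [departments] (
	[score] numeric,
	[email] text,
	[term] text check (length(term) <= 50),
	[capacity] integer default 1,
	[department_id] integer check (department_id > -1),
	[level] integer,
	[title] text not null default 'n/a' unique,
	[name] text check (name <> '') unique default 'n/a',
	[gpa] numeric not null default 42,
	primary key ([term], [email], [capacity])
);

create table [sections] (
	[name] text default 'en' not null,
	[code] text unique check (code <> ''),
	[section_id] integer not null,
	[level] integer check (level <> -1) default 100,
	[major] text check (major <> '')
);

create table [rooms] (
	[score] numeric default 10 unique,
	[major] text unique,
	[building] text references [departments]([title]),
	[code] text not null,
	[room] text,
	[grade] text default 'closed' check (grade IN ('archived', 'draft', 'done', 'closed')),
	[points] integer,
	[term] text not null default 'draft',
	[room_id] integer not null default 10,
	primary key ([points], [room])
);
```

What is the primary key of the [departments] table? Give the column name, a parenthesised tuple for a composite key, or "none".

(term, email, capacity)

A table-level PRIMARY KEY clause names 3 columns: term, email, capacity.
This is a composite key — the combination is unique, not each column individually.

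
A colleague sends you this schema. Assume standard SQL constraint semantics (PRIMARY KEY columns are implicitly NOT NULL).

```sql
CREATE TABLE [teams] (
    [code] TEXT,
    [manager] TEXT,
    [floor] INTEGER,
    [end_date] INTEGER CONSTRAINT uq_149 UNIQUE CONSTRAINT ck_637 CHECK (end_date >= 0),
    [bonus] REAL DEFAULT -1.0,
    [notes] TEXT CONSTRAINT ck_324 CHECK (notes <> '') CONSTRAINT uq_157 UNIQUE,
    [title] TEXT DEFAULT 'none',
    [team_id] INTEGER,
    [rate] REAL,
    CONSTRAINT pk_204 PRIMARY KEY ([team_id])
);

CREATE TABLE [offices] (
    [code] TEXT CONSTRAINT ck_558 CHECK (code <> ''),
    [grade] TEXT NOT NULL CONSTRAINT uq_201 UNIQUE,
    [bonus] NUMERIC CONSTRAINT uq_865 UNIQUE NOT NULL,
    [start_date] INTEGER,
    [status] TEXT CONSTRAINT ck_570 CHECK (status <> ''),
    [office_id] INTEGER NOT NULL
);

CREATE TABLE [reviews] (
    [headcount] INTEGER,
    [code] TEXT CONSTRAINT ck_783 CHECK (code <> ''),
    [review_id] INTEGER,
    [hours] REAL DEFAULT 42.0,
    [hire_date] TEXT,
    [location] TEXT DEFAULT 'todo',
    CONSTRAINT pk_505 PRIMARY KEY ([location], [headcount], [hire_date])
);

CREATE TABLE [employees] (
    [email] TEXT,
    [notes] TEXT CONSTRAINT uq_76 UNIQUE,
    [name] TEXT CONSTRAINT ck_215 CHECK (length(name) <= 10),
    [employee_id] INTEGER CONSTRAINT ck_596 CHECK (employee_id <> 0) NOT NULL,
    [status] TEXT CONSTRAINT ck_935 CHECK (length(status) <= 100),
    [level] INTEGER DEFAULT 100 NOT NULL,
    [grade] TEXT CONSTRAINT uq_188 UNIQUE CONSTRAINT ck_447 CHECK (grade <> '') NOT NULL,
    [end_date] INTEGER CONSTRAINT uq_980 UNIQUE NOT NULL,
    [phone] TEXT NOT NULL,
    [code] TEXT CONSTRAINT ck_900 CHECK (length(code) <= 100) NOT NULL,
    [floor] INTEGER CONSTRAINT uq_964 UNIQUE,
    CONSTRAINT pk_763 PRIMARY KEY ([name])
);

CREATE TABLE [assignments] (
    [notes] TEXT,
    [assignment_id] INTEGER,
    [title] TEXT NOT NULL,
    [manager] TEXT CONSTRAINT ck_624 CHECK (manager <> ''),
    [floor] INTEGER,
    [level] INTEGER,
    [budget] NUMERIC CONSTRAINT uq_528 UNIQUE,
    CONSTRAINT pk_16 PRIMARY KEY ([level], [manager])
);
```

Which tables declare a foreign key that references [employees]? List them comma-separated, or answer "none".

No REFERENCES clause anywhere in the schema names employees.

none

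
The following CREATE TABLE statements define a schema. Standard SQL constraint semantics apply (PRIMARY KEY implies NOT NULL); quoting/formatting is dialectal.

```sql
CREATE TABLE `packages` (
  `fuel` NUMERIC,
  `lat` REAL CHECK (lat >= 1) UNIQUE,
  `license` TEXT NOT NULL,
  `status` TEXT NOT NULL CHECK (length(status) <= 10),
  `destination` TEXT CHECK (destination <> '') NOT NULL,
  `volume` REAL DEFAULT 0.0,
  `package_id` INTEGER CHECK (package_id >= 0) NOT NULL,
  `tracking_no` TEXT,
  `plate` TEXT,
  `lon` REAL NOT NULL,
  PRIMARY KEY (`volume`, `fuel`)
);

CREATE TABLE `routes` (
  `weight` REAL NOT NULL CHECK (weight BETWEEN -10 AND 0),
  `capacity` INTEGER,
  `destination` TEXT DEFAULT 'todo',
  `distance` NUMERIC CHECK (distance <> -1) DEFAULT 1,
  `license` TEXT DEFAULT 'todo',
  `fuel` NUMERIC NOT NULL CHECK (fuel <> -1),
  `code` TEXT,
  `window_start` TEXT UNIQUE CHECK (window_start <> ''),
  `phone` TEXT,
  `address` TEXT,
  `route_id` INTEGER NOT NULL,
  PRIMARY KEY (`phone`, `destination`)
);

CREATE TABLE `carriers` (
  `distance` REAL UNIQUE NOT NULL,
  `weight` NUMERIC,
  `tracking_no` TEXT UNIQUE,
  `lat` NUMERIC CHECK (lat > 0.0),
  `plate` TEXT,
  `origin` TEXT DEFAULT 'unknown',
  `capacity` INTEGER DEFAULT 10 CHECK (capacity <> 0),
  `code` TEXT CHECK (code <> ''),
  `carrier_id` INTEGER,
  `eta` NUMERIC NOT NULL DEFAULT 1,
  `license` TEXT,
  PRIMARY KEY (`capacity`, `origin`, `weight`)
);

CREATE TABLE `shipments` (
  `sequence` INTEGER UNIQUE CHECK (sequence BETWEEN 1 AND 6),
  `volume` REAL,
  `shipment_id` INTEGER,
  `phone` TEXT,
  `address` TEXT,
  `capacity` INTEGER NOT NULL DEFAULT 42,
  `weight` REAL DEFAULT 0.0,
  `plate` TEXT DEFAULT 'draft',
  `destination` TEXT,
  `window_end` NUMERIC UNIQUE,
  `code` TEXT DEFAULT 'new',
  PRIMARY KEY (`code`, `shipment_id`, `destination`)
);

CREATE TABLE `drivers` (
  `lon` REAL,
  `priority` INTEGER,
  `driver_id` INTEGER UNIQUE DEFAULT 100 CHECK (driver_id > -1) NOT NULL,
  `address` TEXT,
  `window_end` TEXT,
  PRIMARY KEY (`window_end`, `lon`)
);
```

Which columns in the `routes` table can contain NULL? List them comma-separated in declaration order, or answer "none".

- weight: declared NOT NULL → not nullable.
- capacity: no NOT NULL constraint applies → nullable.
- destination: part of the PRIMARY KEY, which implies NOT NULL → not nullable.
- distance: CHECK does not forbid NULL (a CHECK constraint passes when its expression is NULL) → nullable.
- license: DEFAULT only fills an omitted column; an explicit NULL is still allowed → nullable.
- fuel: declared NOT NULL → not nullable.
- code: no NOT NULL constraint applies → nullable.
- window_start: CHECK does not forbid NULL (a CHECK constraint passes when its expression is NULL) → nullable.
- phone: part of the PRIMARY KEY, which implies NOT NULL → not nullable.
- address: no NOT NULL constraint applies → nullable.
- route_id: declared NOT NULL → not nullable.

capacity, distance, license, code, window_start, address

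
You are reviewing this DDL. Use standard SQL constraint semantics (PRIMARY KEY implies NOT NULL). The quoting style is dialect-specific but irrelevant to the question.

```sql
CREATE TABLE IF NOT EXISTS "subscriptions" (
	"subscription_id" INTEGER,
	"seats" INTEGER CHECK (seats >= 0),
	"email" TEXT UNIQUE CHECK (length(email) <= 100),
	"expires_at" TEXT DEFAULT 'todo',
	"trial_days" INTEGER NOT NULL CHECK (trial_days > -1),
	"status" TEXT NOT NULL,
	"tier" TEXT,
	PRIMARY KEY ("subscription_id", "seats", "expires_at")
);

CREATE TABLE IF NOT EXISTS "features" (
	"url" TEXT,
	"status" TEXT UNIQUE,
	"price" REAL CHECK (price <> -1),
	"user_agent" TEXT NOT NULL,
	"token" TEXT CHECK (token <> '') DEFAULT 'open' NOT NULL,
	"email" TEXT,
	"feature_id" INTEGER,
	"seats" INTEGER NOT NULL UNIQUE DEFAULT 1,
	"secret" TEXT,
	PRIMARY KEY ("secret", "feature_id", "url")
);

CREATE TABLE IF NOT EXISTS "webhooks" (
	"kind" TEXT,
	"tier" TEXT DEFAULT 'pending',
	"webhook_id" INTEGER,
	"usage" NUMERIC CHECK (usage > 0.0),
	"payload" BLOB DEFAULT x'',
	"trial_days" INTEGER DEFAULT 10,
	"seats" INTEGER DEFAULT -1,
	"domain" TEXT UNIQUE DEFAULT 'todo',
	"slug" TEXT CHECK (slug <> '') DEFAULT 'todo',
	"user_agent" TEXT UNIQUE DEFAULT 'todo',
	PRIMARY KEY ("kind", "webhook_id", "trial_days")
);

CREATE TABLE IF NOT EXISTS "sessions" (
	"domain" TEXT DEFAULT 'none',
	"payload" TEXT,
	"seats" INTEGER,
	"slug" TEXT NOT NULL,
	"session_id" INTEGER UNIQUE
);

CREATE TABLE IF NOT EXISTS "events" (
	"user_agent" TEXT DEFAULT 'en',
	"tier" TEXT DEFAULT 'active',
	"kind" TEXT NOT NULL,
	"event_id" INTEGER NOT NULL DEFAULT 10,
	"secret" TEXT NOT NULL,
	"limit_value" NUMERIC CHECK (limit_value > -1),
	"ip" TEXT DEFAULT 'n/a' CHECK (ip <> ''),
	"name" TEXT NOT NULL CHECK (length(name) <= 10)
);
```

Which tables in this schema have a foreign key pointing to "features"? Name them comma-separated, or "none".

No REFERENCES clause anywhere in the schema names features.

none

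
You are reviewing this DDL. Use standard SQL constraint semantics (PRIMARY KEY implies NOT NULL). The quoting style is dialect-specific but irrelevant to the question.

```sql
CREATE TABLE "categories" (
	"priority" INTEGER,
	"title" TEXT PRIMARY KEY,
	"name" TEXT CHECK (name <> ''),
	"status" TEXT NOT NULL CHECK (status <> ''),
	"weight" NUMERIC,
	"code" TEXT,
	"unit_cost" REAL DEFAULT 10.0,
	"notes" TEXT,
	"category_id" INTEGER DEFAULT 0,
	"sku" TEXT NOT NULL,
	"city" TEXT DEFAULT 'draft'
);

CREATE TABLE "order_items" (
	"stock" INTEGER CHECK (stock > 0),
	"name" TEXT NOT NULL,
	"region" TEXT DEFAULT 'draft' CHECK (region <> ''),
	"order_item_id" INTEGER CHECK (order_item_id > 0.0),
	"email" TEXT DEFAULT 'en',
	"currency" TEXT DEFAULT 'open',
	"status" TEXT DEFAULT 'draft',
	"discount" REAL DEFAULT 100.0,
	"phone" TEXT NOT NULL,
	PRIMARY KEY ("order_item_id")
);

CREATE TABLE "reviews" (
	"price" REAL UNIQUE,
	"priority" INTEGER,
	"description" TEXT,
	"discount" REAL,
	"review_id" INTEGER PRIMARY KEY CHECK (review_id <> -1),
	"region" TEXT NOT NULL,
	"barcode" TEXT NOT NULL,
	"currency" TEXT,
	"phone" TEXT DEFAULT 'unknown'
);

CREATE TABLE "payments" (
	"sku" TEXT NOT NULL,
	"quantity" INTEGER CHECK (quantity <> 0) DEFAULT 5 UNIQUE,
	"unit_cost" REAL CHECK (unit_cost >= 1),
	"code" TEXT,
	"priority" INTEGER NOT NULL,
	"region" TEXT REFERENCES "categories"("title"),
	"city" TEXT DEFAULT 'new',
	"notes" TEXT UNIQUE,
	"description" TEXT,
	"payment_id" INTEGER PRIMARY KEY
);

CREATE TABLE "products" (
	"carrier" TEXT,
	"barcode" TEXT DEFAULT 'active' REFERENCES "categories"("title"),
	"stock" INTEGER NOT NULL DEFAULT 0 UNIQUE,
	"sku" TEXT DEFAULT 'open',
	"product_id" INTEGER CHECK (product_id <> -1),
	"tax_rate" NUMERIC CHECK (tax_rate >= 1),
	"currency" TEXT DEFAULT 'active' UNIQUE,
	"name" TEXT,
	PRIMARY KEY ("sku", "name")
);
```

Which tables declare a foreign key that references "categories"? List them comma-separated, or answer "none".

- payments.region references categories(title).
- products.barcode references categories(title).

payments, products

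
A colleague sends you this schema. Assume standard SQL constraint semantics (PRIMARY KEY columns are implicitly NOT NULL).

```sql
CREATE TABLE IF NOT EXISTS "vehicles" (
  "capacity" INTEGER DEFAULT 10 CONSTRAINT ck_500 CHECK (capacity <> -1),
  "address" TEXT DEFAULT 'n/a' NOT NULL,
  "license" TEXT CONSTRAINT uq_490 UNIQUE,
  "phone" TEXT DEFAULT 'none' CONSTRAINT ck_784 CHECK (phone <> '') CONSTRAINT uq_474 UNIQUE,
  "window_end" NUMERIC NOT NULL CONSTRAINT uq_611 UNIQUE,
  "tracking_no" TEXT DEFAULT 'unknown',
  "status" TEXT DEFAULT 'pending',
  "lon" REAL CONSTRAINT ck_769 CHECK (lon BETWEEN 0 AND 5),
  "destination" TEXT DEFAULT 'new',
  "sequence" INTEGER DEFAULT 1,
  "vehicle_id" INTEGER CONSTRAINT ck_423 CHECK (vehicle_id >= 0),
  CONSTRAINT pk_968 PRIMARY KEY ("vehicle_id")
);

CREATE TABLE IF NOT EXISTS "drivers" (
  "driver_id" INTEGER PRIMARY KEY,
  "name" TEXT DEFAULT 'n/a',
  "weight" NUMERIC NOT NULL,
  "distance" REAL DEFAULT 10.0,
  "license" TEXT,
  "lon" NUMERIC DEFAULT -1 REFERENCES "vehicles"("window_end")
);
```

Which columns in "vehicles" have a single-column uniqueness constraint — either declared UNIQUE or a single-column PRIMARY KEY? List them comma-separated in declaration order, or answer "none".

license, phone, window_end, vehicle_id

- capacity: no UNIQUE or single-column PK constraint.
- address: no UNIQUE or single-column PK constraint.
- license: declared UNIQUE → unique.
- phone: declared UNIQUE → unique.
- window_end: declared UNIQUE → unique.
- tracking_no: no UNIQUE or single-column PK constraint.
- status: no UNIQUE or single-column PK constraint.
- lon: no UNIQUE or single-column PK constraint.
- destination: no UNIQUE or single-column PK constraint.
- sequence: no UNIQUE or single-column PK constraint.
- vehicle_id: single-column PRIMARY KEY → unique.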